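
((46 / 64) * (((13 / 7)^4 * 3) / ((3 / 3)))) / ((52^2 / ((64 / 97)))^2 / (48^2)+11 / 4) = 2270256768 / 645465211825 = 0.00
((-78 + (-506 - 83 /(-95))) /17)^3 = -170003843055773 /4212283375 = -40359.07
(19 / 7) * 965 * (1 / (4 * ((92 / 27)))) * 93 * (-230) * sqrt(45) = -690587775 * sqrt(5) / 56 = -27575021.60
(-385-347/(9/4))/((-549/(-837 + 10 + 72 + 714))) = -40.27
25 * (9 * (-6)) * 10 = -13500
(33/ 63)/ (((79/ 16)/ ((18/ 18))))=176/ 1659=0.11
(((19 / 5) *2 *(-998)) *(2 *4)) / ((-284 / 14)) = 1061872 / 355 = 2991.19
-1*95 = -95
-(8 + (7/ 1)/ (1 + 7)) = -8.88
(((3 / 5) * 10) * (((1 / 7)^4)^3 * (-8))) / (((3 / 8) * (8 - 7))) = -128 / 13841287201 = -0.00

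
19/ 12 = 1.58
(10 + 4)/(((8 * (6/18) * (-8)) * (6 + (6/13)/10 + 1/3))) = -4095/39808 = -0.10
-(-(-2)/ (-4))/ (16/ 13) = 13/ 32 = 0.41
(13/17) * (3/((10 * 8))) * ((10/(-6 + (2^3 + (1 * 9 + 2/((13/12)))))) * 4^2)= 1014/2839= 0.36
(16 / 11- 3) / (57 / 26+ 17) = -442 / 5489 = -0.08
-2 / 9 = -0.22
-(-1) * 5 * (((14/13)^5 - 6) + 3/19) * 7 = -1084820345/7054567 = -153.78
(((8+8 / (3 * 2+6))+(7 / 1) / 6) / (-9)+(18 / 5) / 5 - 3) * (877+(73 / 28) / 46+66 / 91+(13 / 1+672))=-13237706357 / 2511600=-5270.63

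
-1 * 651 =-651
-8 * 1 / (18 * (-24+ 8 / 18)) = 1 / 53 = 0.02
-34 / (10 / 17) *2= -578 / 5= -115.60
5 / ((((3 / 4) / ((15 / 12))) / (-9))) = -75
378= 378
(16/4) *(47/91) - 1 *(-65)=67.07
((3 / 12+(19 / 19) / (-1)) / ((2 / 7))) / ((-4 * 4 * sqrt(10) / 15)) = 0.78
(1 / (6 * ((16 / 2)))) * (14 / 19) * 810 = 945 / 76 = 12.43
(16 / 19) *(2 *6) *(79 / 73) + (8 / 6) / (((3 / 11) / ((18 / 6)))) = 106532 / 4161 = 25.60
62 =62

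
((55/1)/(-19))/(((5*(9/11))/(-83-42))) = 15125/171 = 88.45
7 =7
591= 591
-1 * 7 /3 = -7 /3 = -2.33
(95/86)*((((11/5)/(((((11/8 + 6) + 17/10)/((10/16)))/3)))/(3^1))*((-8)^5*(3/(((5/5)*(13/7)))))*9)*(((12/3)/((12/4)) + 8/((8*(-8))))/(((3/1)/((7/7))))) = -32115.53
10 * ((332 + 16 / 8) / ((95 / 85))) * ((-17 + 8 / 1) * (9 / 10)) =-459918 / 19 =-24206.21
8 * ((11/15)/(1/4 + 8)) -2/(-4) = 109/90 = 1.21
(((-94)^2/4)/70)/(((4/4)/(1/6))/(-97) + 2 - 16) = -2.24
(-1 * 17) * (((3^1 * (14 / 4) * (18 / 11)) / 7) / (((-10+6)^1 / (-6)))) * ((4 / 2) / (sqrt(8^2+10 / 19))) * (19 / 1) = -26163 * sqrt(23294) / 13486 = -296.09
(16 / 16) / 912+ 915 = 834481 / 912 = 915.00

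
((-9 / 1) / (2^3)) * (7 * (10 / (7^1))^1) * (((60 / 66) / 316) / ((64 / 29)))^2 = -946125 / 49490231296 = -0.00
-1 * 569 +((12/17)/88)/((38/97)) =-8086337/14212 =-568.98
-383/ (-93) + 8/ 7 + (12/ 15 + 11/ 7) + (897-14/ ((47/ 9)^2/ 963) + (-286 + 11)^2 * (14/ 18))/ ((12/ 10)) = 3194175837539/ 64712655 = 49359.37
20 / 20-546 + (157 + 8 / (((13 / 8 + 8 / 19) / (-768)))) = -3390.86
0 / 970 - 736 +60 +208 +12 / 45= -7016 / 15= -467.73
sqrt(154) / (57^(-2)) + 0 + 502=502 + 3249* sqrt(154)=40821.03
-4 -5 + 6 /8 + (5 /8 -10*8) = -701 /8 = -87.62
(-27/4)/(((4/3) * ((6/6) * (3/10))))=-135/8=-16.88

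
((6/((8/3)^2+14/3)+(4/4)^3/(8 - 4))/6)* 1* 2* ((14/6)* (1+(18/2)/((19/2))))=41699/36252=1.15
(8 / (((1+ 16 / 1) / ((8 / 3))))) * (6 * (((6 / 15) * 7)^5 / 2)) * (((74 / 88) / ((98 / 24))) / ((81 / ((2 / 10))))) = 25991168 / 78890625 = 0.33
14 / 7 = 2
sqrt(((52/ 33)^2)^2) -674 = -731282/ 1089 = -671.52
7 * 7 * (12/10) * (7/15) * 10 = 1372/5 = 274.40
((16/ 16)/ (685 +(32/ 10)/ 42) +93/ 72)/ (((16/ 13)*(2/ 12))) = 29021759/ 4603712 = 6.30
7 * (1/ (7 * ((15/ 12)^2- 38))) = -0.03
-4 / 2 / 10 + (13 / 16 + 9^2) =6529 / 80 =81.61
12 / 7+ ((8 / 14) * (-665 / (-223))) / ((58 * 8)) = 311081 / 181076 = 1.72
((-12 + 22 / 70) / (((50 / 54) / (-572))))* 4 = 25266384 / 875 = 28875.87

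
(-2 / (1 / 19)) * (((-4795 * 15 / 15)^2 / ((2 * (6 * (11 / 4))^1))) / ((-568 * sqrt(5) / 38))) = 1660024205 * sqrt(5) / 4686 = 792131.23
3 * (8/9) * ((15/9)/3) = 40/27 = 1.48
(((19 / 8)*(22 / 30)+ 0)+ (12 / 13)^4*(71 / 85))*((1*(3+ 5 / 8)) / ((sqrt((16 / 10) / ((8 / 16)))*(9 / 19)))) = 75383068727*sqrt(5) / 16780158720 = 10.05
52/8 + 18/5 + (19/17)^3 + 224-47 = 9260813/49130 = 188.50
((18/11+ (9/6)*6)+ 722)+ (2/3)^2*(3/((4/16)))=24353/33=737.97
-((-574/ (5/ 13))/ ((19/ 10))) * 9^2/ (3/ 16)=6447168/ 19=339324.63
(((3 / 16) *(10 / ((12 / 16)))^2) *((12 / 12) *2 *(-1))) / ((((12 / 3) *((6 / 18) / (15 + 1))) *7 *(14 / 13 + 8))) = -5200 / 413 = -12.59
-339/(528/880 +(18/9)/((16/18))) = -2260/19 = -118.95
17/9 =1.89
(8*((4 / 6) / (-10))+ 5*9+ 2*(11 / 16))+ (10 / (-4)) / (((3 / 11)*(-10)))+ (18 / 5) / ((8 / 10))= 6151 / 120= 51.26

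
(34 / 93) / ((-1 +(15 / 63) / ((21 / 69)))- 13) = -1666 / 60233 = -0.03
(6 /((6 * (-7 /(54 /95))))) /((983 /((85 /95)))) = -918 /12420205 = -0.00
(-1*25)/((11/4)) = -100/11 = -9.09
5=5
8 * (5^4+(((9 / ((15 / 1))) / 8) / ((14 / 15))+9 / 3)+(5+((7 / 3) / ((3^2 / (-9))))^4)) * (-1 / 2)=-6012217 / 2268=-2650.89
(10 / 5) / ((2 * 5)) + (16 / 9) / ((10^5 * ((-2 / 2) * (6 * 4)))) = 269999 / 1350000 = 0.20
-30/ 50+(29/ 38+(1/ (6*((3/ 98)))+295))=514039/ 1710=300.61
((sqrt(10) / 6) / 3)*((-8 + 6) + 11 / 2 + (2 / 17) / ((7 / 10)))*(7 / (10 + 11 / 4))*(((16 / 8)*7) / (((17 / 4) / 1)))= 5432*sqrt(10) / 14739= 1.17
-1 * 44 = -44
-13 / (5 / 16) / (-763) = 208 / 3815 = 0.05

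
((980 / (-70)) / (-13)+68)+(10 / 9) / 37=299164 / 4329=69.11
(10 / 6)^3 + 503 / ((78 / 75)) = 342775 / 702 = 488.28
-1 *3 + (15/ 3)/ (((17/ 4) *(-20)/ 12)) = -63/ 17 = -3.71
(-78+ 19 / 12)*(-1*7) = 6419 / 12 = 534.92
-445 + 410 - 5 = -40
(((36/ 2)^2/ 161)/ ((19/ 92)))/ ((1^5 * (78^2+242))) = 648/ 420679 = 0.00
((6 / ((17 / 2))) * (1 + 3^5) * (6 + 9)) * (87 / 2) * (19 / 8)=4537485 / 17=266910.88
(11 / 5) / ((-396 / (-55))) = 11 / 36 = 0.31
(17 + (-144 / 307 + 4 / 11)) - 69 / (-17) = 1202914 / 57409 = 20.95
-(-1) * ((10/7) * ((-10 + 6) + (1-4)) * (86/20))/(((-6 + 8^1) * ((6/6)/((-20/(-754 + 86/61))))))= -13115/22954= -0.57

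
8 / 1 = 8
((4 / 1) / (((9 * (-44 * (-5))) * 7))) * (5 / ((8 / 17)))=17 / 5544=0.00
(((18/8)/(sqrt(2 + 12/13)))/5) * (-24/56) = -27 * sqrt(494)/5320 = -0.11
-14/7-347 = -349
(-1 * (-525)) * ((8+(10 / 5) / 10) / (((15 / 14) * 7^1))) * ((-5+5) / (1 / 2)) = 0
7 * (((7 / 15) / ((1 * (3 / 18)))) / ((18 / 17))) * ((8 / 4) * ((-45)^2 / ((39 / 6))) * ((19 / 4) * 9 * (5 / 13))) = 32049675 / 169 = 189643.05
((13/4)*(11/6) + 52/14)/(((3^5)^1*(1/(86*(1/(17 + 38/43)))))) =3004625/15696828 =0.19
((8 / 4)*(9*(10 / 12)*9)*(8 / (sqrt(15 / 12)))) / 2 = 216*sqrt(5) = 482.99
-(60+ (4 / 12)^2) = -541 / 9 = -60.11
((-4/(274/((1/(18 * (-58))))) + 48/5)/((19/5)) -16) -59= -98474773/1358766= -72.47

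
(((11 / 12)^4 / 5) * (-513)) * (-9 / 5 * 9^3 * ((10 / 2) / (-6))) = -202792491 / 2560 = -79215.82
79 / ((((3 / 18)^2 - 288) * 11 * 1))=-2844 / 114037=-0.02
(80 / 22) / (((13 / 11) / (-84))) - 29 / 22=-74297 / 286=-259.78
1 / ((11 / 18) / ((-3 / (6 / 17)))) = -153 / 11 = -13.91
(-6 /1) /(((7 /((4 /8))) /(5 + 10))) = -45 /7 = -6.43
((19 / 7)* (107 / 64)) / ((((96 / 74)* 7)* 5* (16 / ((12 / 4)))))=75221 / 4014080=0.02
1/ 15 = 0.07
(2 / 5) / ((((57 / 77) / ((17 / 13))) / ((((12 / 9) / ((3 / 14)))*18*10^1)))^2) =859756226560 / 549081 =1565809.46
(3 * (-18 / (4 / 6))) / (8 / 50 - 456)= 2025 / 11396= 0.18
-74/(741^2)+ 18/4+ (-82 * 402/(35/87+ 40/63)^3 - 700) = -225958261375164251669/7472984036514750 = -30236.68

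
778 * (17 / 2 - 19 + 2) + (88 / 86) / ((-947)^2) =-255015710387 / 38562787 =-6613.00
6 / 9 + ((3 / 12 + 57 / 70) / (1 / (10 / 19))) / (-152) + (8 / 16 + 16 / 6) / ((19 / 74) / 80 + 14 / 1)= 8940384563 / 10055317104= 0.89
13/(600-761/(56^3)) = 2283008/105368839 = 0.02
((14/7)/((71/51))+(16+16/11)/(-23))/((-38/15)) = -91305/341297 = -0.27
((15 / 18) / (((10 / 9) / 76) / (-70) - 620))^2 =15920100 / 8812354410721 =0.00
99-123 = -24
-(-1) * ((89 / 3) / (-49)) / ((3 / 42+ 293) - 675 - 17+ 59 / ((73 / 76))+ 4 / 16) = 25988 / 14476287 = 0.00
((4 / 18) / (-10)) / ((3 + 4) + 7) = -1 / 630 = -0.00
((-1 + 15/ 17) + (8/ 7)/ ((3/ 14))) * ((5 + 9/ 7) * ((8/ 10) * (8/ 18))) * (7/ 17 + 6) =2915968/ 39015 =74.74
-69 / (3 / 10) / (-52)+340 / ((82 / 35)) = 159415 / 1066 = 149.55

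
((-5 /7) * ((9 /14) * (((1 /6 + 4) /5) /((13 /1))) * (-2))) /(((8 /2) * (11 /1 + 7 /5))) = 375 /315952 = 0.00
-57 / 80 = -0.71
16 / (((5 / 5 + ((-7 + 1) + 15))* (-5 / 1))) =-8 / 25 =-0.32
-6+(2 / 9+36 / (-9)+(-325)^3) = -308953213 / 9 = -34328134.78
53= 53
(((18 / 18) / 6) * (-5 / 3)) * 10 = -25 / 9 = -2.78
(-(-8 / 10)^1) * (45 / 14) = 18 / 7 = 2.57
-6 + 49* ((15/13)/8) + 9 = 1047/104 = 10.07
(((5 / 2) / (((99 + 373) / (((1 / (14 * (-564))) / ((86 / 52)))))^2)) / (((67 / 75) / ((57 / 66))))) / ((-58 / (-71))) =28497625 / 365939604573966753792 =0.00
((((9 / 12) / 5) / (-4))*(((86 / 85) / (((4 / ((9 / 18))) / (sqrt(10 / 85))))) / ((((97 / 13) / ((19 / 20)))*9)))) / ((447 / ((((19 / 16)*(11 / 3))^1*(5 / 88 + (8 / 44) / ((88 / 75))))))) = -8273759*sqrt(34) / 1016253930700800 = -0.00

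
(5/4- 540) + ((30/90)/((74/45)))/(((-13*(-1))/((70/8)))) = -2072585/3848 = -538.61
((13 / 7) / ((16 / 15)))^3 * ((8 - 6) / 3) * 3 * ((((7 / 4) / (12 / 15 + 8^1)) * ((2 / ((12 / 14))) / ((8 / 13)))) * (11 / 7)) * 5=803278125 / 12845056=62.54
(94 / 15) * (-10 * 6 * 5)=-1880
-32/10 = -16/5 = -3.20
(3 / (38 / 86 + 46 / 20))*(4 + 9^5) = 25392790 / 393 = 64612.70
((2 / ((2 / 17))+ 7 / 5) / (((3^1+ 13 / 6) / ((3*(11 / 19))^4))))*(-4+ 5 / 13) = -117.17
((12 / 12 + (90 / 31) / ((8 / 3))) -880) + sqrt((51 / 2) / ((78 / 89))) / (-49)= -108861 / 124 -sqrt(19669) / 1274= -878.02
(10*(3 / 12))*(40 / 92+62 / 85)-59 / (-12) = 36725 / 4692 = 7.83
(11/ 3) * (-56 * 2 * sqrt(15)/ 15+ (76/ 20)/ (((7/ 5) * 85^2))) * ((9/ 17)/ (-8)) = -627/ 6878200+ 154 * sqrt(15)/ 85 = 7.02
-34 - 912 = -946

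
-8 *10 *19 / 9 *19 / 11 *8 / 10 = -23104 / 99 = -233.37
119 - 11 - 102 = 6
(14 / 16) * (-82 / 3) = -287 / 12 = -23.92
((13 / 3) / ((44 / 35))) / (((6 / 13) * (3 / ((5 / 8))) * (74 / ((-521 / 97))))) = -15408575 / 136439424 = -0.11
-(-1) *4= 4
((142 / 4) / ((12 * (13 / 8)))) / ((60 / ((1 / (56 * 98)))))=71 / 12841920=0.00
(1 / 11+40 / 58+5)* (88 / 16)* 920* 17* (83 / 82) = 598433320 / 1189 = 503308.09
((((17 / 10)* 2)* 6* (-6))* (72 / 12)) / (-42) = 612 / 35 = 17.49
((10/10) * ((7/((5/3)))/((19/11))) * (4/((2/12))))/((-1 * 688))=-693/8170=-0.08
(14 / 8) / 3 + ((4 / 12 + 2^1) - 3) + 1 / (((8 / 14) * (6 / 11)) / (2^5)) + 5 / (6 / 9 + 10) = 9893 / 96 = 103.05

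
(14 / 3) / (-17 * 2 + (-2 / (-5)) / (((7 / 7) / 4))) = -35 / 243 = -0.14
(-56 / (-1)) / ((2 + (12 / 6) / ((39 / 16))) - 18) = -273 / 74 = -3.69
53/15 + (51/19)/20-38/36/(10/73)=-4.04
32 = 32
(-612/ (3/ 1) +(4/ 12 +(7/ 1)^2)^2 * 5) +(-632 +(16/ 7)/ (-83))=11332.86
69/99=0.70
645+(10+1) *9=744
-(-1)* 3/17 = 3/17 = 0.18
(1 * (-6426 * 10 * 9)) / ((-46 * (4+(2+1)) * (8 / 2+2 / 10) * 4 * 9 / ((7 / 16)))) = 3825 / 736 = 5.20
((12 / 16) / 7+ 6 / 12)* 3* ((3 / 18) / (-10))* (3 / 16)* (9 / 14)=-459 / 125440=-0.00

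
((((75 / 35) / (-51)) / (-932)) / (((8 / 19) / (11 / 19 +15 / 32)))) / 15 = 91 / 12168192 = 0.00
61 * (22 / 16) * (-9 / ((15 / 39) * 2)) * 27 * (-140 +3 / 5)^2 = -1029763993401 / 2000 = -514881996.70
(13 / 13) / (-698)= -1 / 698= -0.00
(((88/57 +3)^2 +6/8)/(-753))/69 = -278071/675233172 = -0.00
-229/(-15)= 229/15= 15.27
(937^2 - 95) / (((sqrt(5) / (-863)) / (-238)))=180310052356 * sqrt(5) / 5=80637106818.91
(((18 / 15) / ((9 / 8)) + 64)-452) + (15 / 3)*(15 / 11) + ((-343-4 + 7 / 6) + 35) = -228013 / 330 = -690.95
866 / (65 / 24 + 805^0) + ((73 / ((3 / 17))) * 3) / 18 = 484561 / 1602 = 302.47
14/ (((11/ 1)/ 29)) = 36.91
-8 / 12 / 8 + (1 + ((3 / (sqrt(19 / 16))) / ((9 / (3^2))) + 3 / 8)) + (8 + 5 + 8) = 12 * sqrt(19) / 19 + 535 / 24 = 25.04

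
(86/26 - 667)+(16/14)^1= -60292/91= -662.55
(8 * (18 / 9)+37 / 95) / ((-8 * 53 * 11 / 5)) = -1557 / 88616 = -0.02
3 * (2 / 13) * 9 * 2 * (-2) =-216 / 13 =-16.62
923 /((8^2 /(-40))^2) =360.55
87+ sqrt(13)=90.61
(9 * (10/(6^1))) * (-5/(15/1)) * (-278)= 1390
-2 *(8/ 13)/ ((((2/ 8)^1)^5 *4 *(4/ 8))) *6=-49152/ 13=-3780.92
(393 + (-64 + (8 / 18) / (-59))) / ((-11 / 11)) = -174695 / 531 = -328.99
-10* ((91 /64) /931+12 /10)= -51137 /4256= -12.02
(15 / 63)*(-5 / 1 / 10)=-5 / 42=-0.12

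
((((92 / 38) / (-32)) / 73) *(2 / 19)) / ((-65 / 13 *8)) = 23 / 8432960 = 0.00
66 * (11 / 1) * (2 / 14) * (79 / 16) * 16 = 57354 / 7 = 8193.43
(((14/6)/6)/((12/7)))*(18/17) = 49/204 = 0.24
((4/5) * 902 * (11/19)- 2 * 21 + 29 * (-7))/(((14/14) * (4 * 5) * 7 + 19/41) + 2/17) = 11439861/9308575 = 1.23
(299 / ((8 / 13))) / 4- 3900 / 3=-37713 / 32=-1178.53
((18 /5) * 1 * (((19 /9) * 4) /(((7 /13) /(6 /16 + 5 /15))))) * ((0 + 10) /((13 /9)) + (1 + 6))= 58463 /105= 556.79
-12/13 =-0.92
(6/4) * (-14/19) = -21/19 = -1.11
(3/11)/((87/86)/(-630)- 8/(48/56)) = -54180/1854479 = -0.03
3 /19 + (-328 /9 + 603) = 96908 /171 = 566.71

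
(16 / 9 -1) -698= -697.22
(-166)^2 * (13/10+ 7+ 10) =2521374/5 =504274.80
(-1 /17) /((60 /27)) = -9 /340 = -0.03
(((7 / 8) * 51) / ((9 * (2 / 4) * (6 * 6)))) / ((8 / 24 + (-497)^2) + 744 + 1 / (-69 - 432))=0.00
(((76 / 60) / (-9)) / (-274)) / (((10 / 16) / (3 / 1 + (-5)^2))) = 2128 / 92475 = 0.02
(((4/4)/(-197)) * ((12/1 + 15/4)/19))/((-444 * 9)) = 7/6647568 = 0.00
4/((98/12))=24/49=0.49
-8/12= -0.67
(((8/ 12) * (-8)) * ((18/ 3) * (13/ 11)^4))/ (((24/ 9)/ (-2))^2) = -514098/ 14641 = -35.11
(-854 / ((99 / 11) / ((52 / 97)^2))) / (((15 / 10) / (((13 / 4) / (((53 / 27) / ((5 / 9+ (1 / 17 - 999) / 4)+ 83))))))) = 381634314152 / 76297581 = 5001.92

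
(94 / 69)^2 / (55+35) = 4418 / 214245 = 0.02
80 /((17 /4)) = 320 /17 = 18.82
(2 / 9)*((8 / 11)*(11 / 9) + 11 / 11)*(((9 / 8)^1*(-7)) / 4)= -119 / 144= -0.83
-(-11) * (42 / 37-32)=-12562 / 37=-339.51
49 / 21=7 / 3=2.33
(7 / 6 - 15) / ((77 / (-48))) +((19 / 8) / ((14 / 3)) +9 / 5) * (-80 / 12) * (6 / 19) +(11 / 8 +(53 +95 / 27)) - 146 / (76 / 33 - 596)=47906110181 / 773903592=61.90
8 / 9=0.89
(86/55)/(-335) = -86/18425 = -0.00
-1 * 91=-91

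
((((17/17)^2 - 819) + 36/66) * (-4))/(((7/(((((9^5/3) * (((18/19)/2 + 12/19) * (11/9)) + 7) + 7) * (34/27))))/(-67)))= -5916451924736/5643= -1048458607.96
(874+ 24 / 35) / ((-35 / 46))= -1408244 / 1225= -1149.59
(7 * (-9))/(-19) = 63/19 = 3.32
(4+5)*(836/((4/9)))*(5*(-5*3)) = -1269675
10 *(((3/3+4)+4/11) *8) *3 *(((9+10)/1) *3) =807120/11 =73374.55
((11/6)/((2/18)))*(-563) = -18579/2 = -9289.50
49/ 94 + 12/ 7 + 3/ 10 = 4171/ 1645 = 2.54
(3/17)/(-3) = -1/17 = -0.06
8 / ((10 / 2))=8 / 5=1.60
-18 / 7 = -2.57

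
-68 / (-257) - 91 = -90.74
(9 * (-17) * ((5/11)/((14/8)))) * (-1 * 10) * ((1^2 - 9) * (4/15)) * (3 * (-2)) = 391680/77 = 5086.75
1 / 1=1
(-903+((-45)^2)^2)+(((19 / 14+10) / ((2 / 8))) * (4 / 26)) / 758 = 141395312376 / 34489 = 4099722.01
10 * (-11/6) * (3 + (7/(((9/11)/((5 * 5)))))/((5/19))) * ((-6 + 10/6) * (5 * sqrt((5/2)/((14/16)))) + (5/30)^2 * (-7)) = 1413335/486 + 52495300 * sqrt(35)/567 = 550644.22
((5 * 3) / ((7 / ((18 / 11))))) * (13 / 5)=702 / 77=9.12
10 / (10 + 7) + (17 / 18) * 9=309 / 34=9.09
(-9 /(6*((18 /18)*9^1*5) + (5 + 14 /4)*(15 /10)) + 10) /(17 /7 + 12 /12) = 13153 /4524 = 2.91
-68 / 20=-17 / 5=-3.40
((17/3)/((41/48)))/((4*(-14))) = -34/287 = -0.12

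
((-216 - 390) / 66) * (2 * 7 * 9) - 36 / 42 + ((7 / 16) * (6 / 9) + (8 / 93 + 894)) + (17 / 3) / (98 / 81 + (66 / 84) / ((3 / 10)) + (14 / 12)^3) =-369279361961 / 1407623448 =-262.34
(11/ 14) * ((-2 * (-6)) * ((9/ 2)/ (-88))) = -27/ 56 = -0.48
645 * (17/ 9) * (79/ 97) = 288745/ 291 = 992.25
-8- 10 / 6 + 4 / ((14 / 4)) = -179 / 21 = -8.52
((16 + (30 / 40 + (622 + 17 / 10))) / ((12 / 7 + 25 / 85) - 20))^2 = 2323402081441 / 1833552400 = 1267.16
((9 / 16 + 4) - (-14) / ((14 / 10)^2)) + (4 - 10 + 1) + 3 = 1087 / 112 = 9.71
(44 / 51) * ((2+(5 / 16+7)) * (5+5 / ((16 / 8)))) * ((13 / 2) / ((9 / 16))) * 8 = 852280 / 153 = 5570.46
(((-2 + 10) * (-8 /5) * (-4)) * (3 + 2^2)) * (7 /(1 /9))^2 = 7112448 /5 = 1422489.60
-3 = -3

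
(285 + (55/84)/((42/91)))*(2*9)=144355/28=5155.54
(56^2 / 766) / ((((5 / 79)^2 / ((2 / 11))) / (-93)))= -1820175168 / 105325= -17281.51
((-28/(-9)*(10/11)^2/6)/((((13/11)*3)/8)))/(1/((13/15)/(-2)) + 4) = 5600/9801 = 0.57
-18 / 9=-2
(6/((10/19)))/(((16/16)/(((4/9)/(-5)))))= -76/75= -1.01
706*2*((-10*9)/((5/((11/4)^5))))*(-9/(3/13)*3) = 59864106159/128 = 467688329.37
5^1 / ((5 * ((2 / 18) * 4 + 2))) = 0.41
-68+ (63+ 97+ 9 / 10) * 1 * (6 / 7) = 69.91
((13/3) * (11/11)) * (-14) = -60.67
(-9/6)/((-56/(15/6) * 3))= 5/224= 0.02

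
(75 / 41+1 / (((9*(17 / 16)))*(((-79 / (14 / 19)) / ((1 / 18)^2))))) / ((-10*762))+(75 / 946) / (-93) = -93101975751427 / 85215540816372780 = -0.00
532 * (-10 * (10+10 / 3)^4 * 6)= -27238400000 / 27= -1008829629.63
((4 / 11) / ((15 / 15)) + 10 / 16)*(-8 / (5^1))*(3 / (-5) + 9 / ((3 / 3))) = -3654 / 275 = -13.29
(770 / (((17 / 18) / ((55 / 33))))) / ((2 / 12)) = 138600 / 17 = 8152.94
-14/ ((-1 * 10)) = 7/ 5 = 1.40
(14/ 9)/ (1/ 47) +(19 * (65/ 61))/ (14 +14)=1134979/ 15372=73.83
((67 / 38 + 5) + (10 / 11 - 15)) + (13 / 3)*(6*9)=94749 / 418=226.67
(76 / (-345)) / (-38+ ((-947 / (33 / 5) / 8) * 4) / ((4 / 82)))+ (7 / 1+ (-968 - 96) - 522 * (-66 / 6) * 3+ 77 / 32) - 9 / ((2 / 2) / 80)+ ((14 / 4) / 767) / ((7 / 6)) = 8685479495182151 / 562115646560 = 15451.41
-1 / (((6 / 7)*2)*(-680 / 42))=49 / 1360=0.04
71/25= 2.84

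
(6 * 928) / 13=5568 / 13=428.31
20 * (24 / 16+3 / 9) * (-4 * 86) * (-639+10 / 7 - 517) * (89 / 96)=94507765 / 7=13501109.29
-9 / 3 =-3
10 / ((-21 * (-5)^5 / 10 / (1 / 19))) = 0.00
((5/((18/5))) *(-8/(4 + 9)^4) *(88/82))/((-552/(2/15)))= 220/2181574863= 0.00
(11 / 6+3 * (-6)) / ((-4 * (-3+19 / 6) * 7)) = 3.46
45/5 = 9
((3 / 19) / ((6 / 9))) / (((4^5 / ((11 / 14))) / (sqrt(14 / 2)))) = 99 * sqrt(7) / 544768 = 0.00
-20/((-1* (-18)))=-10/9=-1.11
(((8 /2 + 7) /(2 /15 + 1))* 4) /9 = 220 /51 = 4.31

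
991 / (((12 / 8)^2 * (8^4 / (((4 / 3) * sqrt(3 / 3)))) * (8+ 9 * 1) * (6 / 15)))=4955 / 235008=0.02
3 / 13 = 0.23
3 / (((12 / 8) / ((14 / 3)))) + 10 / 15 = 10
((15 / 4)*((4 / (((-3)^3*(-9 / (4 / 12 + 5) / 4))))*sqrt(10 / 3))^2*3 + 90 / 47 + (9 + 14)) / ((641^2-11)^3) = 0.00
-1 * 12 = -12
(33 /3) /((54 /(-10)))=-55 /27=-2.04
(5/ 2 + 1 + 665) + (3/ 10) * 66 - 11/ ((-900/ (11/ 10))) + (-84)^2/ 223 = 1444949083/ 2007000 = 719.95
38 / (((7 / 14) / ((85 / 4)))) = 1615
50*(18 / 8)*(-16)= -1800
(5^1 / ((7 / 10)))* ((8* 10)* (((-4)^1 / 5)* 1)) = -3200 / 7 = -457.14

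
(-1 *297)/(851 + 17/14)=-0.35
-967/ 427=-2.26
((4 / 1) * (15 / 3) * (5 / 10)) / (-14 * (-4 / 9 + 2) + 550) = 45 / 2377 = 0.02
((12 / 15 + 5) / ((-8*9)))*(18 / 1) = -29 / 20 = -1.45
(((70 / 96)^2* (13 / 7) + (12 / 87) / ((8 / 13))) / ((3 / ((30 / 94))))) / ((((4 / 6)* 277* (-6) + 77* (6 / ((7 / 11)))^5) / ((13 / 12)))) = 12633617815 / 519024742838710272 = 0.00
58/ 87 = 2/ 3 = 0.67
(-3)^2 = 9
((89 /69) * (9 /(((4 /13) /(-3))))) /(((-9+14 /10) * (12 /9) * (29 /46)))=156195 /8816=17.72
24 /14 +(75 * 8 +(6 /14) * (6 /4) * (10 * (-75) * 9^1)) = -26163 /7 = -3737.57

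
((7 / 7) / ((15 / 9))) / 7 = 3 / 35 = 0.09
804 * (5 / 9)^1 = 1340 / 3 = 446.67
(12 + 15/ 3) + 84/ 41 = 781/ 41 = 19.05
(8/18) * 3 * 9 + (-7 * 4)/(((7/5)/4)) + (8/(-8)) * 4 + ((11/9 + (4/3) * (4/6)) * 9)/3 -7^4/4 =-7991/12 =-665.92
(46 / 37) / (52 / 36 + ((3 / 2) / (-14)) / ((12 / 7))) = 6624 / 7363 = 0.90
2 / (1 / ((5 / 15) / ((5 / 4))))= 8 / 15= 0.53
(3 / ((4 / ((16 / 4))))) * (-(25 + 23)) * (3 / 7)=-432 / 7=-61.71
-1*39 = -39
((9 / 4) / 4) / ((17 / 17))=9 / 16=0.56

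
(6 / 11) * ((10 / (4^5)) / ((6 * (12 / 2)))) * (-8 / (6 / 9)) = -5 / 2816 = -0.00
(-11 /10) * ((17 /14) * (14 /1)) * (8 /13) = -748 /65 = -11.51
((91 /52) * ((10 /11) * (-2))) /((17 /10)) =-350 /187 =-1.87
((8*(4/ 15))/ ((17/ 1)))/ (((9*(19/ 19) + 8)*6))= 16/ 13005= 0.00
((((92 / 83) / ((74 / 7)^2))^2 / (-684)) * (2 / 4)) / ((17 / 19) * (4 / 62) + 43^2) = -5624857 / 144631636966473480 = -0.00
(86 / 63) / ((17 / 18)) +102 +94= 23496 / 119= 197.45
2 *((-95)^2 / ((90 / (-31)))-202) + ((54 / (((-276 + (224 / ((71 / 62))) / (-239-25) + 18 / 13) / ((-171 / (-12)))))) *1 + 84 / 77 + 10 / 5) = -10994983904119 / 1660641444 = -6620.93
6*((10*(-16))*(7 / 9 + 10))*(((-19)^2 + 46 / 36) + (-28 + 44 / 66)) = -93570080 / 27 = -3465558.52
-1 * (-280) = 280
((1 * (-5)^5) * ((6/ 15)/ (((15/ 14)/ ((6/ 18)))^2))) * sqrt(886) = -3601.29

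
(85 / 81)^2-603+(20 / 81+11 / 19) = -74929151 / 124659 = -601.07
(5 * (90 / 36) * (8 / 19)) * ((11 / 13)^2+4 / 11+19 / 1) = 3732800 / 35321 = 105.68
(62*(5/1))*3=930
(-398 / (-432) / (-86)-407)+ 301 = -1969255 / 18576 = -106.01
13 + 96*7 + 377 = 1062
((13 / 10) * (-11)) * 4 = -286 / 5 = -57.20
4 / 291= 0.01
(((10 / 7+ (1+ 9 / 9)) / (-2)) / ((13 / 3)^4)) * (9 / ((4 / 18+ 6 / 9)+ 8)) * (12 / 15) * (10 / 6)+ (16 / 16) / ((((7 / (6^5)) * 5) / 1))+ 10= 46416025 / 199927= 232.16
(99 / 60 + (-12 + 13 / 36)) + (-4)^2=6.01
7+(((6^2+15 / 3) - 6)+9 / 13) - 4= 503 / 13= 38.69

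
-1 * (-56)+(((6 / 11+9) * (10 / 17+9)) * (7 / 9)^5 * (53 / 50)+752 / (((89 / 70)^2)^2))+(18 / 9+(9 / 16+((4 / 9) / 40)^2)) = 34543408413892888589 / 92374673614304400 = 373.95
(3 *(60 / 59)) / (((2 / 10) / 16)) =14400 / 59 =244.07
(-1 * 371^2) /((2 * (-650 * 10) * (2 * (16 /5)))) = 137641 /83200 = 1.65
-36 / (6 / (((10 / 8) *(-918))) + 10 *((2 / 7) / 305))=-2939895 / 338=-8697.91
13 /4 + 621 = 2497 /4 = 624.25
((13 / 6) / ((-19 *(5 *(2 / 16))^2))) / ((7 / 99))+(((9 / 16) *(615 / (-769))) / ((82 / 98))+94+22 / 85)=62310094741 / 695483600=89.59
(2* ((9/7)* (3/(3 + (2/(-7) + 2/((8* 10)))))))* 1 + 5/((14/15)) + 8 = 173669/10738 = 16.17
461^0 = 1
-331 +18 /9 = -329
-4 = -4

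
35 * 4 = 140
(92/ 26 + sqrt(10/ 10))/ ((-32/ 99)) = -5841/ 416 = -14.04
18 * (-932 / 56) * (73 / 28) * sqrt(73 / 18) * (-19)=969513 * sqrt(146) / 392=29884.36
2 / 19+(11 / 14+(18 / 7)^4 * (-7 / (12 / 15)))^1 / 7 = -4966515 / 91238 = -54.43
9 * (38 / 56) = 171 / 28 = 6.11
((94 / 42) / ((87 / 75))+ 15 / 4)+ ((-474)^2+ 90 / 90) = 547327007 / 2436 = 224682.68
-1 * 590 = -590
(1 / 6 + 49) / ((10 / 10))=295 / 6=49.17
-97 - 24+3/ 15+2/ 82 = -24759/ 205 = -120.78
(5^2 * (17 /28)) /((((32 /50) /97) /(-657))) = -677120625 /448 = -1511429.97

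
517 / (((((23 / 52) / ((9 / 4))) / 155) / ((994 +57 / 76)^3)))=25680417761647935 / 64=401256527525748.98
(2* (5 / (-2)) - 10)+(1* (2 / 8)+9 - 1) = -27 / 4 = -6.75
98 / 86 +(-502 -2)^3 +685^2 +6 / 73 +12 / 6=-127554835.78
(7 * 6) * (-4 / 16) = -21 / 2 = -10.50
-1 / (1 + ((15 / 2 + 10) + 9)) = -2 / 55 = -0.04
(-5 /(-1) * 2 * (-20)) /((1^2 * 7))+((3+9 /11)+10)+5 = -751 /77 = -9.75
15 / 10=3 / 2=1.50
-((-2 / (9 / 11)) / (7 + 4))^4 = -16 / 6561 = -0.00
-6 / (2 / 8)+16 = -8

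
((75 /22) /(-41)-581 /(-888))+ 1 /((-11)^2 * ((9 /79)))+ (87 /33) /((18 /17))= 3.13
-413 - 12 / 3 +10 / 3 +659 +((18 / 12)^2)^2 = 12019 / 48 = 250.40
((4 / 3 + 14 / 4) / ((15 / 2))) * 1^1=29 / 45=0.64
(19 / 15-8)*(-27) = 909 / 5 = 181.80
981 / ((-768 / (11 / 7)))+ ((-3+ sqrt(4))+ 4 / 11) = -52111 / 19712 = -2.64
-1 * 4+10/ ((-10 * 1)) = -5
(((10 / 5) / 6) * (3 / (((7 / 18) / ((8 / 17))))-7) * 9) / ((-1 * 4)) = 1203 / 476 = 2.53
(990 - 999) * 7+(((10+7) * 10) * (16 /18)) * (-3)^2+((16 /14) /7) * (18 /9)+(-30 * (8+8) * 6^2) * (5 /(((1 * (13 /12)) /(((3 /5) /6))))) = -4253923 /637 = -6678.06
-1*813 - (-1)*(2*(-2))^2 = -797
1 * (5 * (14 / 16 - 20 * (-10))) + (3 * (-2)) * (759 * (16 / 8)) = -64829 / 8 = -8103.62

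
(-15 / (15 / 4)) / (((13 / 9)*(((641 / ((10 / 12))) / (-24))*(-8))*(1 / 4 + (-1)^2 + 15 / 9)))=-216 / 58331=-0.00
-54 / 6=-9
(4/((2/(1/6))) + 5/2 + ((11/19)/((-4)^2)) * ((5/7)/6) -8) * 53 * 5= -5822315/4256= -1368.03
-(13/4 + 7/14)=-15/4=-3.75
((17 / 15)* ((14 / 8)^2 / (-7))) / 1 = -119 / 240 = -0.50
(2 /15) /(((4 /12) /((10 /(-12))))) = -1 /3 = -0.33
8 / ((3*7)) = 8 / 21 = 0.38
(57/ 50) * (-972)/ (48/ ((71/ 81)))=-4047/ 200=-20.24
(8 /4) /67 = 2 /67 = 0.03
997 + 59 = 1056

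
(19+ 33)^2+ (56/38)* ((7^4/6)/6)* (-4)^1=395156/171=2310.85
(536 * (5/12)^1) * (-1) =-670/3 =-223.33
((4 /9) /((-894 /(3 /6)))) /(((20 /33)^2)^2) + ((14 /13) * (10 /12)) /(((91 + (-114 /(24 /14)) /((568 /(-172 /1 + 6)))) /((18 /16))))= 6757625987 /925731040000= 0.01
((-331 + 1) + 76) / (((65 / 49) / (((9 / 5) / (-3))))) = 37338 / 325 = 114.89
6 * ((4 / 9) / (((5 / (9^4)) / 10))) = 34992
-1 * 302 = -302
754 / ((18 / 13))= 4901 / 9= 544.56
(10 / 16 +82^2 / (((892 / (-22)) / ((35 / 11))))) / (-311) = 940245 / 554824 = 1.69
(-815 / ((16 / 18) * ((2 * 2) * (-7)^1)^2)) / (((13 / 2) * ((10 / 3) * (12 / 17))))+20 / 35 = 161429 / 326144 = 0.49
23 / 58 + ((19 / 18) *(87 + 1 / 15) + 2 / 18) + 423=515.41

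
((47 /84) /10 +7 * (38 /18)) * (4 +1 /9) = 60.98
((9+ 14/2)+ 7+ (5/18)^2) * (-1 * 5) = -37385/324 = -115.39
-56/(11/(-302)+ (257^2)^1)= -0.00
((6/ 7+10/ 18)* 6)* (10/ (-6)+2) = 178/ 63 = 2.83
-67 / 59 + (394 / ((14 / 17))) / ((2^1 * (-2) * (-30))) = 141311 / 49560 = 2.85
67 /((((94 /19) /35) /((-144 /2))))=-1603980 /47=-34127.23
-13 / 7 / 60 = -13 / 420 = -0.03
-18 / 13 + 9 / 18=-23 / 26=-0.88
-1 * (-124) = 124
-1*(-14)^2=-196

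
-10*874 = -8740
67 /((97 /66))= 4422 /97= 45.59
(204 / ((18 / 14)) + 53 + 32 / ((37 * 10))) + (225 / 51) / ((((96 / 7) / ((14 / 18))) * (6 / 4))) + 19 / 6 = 215.09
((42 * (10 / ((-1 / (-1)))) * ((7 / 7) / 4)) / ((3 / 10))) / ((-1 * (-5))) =70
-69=-69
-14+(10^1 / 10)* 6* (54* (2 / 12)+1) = 46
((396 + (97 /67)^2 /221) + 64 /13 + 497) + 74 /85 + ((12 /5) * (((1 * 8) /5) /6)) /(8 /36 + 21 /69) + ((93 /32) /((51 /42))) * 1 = 39033114313283 /43254208400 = 902.41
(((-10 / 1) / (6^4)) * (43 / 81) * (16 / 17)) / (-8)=215 / 446148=0.00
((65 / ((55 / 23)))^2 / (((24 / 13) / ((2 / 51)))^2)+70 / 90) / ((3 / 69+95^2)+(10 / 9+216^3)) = 1158222983 / 10513954874006496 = 0.00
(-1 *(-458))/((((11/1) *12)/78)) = 2977/11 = 270.64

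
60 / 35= 12 / 7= 1.71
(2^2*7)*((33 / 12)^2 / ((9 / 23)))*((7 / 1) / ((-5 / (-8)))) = 272734 / 45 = 6060.76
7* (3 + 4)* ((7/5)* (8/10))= 54.88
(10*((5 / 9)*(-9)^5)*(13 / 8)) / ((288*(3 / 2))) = -78975 / 64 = -1233.98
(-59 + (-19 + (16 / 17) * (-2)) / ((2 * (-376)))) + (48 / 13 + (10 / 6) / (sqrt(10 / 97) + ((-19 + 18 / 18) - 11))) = -2250425398261 / 40667348592 - 5 * sqrt(970) / 244701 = -55.34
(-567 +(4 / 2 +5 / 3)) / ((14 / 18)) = -5070 / 7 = -724.29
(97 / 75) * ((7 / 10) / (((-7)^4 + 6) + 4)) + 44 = 79563679 / 1808250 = 44.00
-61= -61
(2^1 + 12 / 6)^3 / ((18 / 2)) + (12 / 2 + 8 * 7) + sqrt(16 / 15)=4 * sqrt(15) / 15 + 622 / 9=70.14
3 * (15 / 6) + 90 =195 / 2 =97.50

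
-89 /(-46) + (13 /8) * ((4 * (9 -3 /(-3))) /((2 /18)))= 26999 /46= 586.93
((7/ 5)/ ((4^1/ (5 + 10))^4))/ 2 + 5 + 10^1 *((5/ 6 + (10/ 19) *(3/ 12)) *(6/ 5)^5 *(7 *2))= 583156157/ 1216000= 479.57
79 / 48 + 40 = 41.65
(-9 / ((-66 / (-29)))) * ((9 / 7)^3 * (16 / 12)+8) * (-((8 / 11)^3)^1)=82762752 / 5021863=16.48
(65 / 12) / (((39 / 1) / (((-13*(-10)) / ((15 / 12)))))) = 14.44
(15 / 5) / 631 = 3 / 631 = 0.00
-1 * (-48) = 48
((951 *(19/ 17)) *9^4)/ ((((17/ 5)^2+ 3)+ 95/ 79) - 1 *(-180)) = 1369226025/ 38437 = 35622.60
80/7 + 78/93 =2662/217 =12.27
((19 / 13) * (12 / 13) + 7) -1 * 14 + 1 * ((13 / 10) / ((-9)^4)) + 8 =26049367 / 11088090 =2.35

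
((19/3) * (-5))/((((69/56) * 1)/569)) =-3027080/207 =-14623.57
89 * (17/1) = 1513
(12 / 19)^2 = 144 / 361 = 0.40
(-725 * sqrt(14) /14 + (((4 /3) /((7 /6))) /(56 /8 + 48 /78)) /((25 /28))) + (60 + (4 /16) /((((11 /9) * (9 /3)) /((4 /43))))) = 6404063 /106425-725 * sqrt(14) /14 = -133.59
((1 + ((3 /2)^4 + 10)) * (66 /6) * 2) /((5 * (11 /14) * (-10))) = -9.00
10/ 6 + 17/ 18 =47/ 18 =2.61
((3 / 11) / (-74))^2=9 / 662596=0.00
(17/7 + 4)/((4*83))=45/2324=0.02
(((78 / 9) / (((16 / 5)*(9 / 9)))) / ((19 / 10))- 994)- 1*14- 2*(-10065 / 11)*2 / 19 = -185579 / 228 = -813.94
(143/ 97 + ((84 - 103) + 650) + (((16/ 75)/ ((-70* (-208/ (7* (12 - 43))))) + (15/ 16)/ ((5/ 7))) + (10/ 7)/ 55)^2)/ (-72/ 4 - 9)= -2219258143555257577/ 94472662284000000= -23.49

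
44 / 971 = 0.05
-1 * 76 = -76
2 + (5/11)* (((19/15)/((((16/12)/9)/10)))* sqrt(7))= 2 + 855* sqrt(7)/22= 104.82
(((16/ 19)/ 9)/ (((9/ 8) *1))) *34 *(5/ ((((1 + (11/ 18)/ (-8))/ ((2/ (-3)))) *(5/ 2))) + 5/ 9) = -4626176/ 1842183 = -2.51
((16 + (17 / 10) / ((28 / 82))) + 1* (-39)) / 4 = -2523 / 560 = -4.51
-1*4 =-4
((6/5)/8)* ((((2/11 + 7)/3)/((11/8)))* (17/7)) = 2686/4235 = 0.63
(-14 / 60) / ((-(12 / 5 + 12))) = 7 / 432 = 0.02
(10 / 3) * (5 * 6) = 100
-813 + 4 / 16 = -3251 / 4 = -812.75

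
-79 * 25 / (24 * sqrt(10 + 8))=-1975 * sqrt(2) / 144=-19.40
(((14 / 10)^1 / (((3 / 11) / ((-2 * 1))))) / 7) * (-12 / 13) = 88 / 65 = 1.35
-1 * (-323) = 323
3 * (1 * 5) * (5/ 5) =15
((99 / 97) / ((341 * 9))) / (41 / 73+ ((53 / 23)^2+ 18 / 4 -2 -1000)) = -77234 / 230298380961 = -0.00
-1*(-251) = 251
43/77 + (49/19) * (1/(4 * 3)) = 13577/17556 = 0.77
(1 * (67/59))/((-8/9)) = -603/472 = -1.28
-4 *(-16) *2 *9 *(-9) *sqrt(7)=-10368 *sqrt(7)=-27431.15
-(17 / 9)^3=-4913 / 729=-6.74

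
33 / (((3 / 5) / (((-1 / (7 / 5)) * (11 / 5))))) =-605 / 7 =-86.43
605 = 605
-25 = -25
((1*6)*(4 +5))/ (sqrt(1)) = 54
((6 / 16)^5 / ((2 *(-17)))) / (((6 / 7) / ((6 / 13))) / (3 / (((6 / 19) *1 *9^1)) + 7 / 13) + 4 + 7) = -634473 / 35387539456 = -0.00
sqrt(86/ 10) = sqrt(215)/ 5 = 2.93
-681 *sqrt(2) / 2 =-481.54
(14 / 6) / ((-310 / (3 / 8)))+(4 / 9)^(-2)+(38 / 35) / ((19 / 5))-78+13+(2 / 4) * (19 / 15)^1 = -59.02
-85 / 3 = -28.33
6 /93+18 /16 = 295 /248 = 1.19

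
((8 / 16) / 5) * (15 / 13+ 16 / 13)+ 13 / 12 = 1031 / 780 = 1.32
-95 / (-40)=19 / 8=2.38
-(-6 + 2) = 4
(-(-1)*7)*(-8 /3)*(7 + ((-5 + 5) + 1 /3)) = -1232 /9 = -136.89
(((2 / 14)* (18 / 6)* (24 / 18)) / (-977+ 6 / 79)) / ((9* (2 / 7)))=-158 / 694593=-0.00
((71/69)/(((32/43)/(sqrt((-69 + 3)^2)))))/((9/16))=33583/207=162.24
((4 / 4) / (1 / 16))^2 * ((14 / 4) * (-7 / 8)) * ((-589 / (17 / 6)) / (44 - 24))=8148.99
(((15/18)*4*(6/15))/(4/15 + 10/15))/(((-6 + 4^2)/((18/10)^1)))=9/35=0.26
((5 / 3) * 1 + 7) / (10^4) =13 / 15000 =0.00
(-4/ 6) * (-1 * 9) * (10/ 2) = 30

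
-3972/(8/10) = -4965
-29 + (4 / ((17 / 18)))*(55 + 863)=3859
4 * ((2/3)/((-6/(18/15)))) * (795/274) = -1.55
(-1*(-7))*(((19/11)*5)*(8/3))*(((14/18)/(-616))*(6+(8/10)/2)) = -4256/3267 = -1.30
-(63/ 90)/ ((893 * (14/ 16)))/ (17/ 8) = -0.00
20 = 20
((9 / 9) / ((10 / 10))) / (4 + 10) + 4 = 57 / 14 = 4.07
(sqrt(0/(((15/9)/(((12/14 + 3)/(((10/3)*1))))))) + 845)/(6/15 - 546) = -1.55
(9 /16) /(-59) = -9 /944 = -0.01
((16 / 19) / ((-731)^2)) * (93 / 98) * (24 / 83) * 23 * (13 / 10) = 2669472 / 206458387765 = 0.00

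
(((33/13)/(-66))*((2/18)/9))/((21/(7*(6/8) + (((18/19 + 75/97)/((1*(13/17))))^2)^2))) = -1938015722396256085/2775831554154379826664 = -0.00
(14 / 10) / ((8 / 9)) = 63 / 40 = 1.58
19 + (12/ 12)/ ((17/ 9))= 332/ 17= 19.53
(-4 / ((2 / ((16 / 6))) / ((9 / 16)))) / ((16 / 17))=-51 / 16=-3.19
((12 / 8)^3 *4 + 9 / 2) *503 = 9054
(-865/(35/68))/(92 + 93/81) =-317628/17605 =-18.04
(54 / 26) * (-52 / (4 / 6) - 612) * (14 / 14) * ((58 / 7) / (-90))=12006 / 91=131.93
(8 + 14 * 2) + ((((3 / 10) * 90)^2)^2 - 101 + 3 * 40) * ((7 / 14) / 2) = 132901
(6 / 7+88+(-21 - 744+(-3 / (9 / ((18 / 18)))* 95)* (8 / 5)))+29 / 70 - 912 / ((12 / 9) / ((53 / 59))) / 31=-286614067 / 384090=-746.22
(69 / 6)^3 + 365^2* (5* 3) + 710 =2000605.88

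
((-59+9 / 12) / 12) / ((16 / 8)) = -233 / 96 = -2.43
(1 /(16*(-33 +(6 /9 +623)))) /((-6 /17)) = -17 /56704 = -0.00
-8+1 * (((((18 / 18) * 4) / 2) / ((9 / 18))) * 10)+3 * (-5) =17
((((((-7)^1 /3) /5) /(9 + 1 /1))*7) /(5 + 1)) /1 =-49 /900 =-0.05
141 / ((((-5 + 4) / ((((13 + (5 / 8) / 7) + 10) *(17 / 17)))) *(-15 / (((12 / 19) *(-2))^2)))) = 346.30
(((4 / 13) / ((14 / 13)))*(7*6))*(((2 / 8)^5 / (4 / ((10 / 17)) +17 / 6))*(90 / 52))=0.00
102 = 102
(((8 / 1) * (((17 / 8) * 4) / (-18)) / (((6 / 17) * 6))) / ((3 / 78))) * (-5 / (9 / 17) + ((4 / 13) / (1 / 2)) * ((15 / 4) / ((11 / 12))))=2576435 / 8019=321.29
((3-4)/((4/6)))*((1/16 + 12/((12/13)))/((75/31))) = -6479/800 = -8.10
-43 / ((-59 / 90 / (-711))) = -2751570 / 59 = -46636.78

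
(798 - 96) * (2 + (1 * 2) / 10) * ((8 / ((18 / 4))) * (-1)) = -13728 / 5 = -2745.60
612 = 612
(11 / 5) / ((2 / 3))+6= 93 / 10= 9.30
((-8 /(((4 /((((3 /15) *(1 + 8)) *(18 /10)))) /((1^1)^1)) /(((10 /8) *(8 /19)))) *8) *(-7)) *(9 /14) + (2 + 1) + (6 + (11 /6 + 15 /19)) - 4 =74329 /570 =130.40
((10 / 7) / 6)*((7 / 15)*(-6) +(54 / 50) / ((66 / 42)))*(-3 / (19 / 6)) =0.48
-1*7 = -7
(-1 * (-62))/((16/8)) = 31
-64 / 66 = -32 / 33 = -0.97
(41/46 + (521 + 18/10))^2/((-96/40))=-14507961601/126960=-114271.91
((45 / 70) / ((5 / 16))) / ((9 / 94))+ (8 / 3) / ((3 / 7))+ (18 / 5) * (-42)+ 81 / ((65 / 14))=-434258 / 4095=-106.05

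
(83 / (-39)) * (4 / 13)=-0.65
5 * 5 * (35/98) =125/14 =8.93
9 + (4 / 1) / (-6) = 25 / 3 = 8.33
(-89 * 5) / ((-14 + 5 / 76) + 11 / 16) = 135280 / 4027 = 33.59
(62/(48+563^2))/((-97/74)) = -4588/30750649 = -0.00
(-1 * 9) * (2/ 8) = -9/ 4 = -2.25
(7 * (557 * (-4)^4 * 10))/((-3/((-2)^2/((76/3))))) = -9981440/19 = -525338.95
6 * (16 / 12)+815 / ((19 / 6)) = 5042 / 19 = 265.37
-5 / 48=-0.10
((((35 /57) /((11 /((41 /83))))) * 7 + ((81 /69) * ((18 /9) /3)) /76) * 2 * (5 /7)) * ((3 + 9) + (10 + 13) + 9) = 9734420 /761691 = 12.78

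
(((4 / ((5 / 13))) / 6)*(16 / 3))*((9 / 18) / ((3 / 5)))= 208 / 27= 7.70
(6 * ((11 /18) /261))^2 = 121 /613089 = 0.00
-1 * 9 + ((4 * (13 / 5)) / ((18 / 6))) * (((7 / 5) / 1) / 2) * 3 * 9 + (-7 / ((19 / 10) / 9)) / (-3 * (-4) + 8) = 52119 / 950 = 54.86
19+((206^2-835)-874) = 40746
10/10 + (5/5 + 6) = 8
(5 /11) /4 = 5 /44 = 0.11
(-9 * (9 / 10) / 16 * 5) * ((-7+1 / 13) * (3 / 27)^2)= 45 / 208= 0.22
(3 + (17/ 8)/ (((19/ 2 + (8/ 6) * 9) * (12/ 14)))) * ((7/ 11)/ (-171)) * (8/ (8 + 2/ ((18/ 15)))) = -22505/ 2345607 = -0.01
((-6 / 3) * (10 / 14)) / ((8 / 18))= -45 / 14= -3.21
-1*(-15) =15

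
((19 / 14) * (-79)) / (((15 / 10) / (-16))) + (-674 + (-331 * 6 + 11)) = -31613 / 21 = -1505.38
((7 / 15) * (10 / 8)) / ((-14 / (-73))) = 73 / 24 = 3.04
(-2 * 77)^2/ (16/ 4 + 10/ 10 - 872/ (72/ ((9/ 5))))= -4235/ 3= -1411.67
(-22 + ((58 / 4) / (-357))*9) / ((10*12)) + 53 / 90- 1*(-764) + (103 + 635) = 128725847 / 85680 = 1502.40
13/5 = 2.60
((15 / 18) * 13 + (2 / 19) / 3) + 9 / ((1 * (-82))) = 8381 / 779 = 10.76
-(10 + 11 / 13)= -141 / 13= -10.85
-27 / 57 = -9 / 19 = -0.47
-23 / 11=-2.09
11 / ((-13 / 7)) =-77 / 13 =-5.92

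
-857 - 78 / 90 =-12868 / 15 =-857.87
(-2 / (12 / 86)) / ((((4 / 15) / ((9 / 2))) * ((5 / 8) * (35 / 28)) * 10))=-774 / 25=-30.96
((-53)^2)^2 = 7890481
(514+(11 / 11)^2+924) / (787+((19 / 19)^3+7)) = 1439 / 795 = 1.81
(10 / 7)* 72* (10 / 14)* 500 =1800000 / 49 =36734.69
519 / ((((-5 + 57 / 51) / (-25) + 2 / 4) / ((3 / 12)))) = 220575 / 1114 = 198.00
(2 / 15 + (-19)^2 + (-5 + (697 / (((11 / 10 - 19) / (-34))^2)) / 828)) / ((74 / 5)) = 5955482509 / 245402019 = 24.27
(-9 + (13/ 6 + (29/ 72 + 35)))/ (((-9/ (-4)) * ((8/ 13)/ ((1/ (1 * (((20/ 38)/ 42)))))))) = 3556553/ 2160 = 1646.55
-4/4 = -1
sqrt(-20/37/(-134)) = sqrt(24790)/2479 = 0.06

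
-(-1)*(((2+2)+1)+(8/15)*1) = 83/15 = 5.53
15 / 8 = 1.88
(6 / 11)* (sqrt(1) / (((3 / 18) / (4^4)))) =837.82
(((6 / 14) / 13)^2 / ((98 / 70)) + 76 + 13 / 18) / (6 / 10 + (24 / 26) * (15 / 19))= 7605057515 / 131709942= 57.74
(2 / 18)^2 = 1 / 81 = 0.01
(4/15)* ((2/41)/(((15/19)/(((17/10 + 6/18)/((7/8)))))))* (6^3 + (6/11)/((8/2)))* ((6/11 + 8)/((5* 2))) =276287056/39067875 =7.07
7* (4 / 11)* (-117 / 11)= -3276 / 121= -27.07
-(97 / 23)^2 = -9409 / 529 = -17.79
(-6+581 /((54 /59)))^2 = 1152942025 /2916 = 395384.78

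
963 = 963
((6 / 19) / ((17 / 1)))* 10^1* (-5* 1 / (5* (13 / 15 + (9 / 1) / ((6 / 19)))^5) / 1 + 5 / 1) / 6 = 26536860560420050 / 171428120790093523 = 0.15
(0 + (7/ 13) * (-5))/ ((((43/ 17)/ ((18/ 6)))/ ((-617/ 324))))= 367115/ 60372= 6.08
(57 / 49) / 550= 57 / 26950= 0.00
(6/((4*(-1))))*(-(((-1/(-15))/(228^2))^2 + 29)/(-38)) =-17632744070401/15403316659200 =-1.14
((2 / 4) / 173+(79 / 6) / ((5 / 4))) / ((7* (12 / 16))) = 2.01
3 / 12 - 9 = -35 / 4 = -8.75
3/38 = 0.08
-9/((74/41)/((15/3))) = -1845/74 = -24.93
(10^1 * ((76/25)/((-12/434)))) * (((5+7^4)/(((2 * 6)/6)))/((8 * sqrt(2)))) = -1653323 * sqrt(2)/20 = -116907.59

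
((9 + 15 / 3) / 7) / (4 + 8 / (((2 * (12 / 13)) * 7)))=42 / 97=0.43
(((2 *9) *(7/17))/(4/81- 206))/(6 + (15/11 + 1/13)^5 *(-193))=0.00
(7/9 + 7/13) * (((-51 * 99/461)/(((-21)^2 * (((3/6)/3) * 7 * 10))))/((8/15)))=-6171/1174628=-0.01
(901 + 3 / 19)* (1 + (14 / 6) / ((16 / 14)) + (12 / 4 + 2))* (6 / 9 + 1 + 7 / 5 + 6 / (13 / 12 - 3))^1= -462.12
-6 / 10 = -3 / 5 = -0.60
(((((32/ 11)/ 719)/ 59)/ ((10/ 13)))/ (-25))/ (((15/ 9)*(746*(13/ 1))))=-24/ 108783351875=-0.00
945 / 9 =105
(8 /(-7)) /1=-8 /7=-1.14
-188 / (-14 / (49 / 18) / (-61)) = -20069 / 9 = -2229.89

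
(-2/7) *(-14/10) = 2/5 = 0.40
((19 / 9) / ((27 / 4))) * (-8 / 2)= -304 / 243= -1.25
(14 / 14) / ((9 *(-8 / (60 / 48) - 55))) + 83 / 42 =76373 / 38682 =1.97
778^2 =605284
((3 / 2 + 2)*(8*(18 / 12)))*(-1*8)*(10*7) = -23520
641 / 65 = 9.86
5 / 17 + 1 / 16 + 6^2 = 9889 / 272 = 36.36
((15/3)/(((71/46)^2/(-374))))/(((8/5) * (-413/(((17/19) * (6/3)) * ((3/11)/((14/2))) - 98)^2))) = 4614952644852800/405100441207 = 11392.12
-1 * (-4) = 4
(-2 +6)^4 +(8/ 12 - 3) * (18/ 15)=1266/ 5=253.20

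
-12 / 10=-6 / 5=-1.20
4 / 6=2 / 3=0.67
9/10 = 0.90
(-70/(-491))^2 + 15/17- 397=-1623356154/4098377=-396.10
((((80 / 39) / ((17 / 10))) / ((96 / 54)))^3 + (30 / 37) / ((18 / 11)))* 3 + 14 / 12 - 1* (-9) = 30171468407 / 2396237142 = 12.59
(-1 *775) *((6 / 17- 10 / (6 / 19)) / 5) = 247535 / 51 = 4853.63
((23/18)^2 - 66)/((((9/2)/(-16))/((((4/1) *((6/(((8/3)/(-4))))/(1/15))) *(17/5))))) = -420189.63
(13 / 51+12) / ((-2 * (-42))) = 625 / 4284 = 0.15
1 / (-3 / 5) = -5 / 3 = -1.67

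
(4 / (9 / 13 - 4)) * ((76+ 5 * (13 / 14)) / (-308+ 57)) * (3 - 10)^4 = 10068422 / 10793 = 932.87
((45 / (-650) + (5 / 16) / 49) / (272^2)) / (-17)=3203 / 64093818880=0.00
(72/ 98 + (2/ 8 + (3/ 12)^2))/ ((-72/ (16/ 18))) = -821/ 63504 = -0.01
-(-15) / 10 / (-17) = -3 / 34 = -0.09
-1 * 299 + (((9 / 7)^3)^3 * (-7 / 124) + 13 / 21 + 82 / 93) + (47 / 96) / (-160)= -298.04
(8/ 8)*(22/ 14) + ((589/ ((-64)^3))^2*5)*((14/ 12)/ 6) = 27212997783101/ 17317308137472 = 1.57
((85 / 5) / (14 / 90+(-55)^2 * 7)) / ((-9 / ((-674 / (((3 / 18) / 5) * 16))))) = 0.11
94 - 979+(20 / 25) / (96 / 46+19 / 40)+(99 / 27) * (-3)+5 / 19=-40099799 / 44783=-895.42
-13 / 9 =-1.44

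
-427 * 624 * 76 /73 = -20250048 /73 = -277397.92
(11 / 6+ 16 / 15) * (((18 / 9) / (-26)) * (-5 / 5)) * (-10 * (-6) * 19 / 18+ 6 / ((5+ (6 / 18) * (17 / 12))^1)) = 552131 / 38415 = 14.37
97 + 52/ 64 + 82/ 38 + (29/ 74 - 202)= -1143221/ 11248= -101.64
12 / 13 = 0.92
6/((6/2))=2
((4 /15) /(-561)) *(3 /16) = -0.00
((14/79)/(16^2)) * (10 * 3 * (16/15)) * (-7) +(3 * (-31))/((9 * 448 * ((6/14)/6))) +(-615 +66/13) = -60180661/98592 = -610.40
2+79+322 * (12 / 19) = 5403 / 19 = 284.37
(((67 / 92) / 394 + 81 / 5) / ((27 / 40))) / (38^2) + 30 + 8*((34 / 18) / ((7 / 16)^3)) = 12752841143561 / 60592537404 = 210.47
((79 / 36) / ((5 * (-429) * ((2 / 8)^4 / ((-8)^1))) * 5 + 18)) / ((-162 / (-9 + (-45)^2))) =-4530176 / 3854709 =-1.18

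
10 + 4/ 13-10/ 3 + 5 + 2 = 545/ 39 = 13.97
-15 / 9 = -1.67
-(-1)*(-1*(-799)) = 799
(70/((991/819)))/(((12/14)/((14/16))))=468195/7928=59.06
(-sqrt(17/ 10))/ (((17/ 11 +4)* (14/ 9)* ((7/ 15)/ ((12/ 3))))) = -297* sqrt(170)/ 2989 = -1.30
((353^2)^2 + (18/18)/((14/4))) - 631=108691815752/7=15527402250.29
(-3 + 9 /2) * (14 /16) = 1.31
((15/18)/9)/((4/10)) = 25/108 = 0.23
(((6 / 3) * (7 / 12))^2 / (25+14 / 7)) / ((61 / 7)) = 343 / 59292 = 0.01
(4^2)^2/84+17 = 421/21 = 20.05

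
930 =930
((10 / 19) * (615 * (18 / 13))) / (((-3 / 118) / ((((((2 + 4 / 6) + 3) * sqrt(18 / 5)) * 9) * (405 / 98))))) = -26980800300 * sqrt(10) / 12103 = -7049556.48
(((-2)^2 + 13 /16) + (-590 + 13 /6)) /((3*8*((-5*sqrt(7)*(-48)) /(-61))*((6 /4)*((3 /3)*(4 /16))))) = 6.22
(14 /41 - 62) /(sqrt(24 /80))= -2528*sqrt(30) /123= -112.57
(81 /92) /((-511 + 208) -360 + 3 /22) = -297 /223606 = -0.00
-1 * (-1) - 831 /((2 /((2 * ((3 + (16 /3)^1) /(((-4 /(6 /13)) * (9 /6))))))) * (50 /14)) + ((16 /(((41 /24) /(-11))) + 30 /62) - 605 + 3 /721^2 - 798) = -11641867216845 /8589332843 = -1355.39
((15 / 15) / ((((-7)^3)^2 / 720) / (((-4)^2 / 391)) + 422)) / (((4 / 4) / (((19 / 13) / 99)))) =24320 / 7273294457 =0.00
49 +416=465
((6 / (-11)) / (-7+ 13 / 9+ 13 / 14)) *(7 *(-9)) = -47628 / 6413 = -7.43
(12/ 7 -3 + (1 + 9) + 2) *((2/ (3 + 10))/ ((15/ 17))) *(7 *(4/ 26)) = 340/ 169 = 2.01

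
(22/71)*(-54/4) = -297/71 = -4.18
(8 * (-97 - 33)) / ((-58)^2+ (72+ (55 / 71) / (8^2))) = -4725760 / 15613239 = -0.30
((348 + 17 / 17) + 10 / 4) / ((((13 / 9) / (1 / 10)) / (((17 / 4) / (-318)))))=-35853 / 110240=-0.33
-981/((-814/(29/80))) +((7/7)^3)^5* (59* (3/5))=2333697/65120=35.84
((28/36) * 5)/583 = 35/5247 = 0.01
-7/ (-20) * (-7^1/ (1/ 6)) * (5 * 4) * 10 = -2940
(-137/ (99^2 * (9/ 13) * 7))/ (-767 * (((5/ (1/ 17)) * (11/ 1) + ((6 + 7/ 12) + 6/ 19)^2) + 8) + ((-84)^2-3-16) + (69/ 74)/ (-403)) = 153390292016/ 40031012415087763839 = 0.00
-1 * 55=-55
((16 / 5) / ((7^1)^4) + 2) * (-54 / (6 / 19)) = -4108446 / 12005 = -342.23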